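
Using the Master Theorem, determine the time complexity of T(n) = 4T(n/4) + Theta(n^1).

Master Theorem for T(n) = 4T(n/4) + O(n^1):

a = 4, b = 4, c = 1
log_b(a) = log_4(4) = 1.0000

Case 2: c = 1 = log_4(4) = 1.0000
T(n) = O(n^1 log n) = O(n log n)

For T(n) = 4T(n/4) + O(n^1): log_4(4) = 1.0000. This is Case 2 of the Master Theorem (c = log_b(a), equal work at all levels), giving O(n log n).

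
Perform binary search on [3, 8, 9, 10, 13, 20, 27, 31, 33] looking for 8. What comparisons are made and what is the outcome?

Binary search for 8 in [3, 8, 9, 10, 13, 20, 27, 31, 33]:

lo=0, hi=8, mid=4, arr[mid]=13 -> 13 > 8, search left half
lo=0, hi=3, mid=1, arr[mid]=8 -> Found target at index 1!

Binary search finds 8 at index 1 after 2 comparisons. The search repeatedly halves the search space by comparing with the middle element.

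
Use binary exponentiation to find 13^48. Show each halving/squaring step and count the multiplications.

Computing 13^48 by squaring (build up from 13^1; each line after the first costs one multiplication):

13^1 = 13
13^2 = (13^1)^2 = 13^2 = 169
13^3 = 13 * 13^2 = 13 * 169 = 2197
13^6 = (13^3)^2 = 2197^2 = 4826809
13^12 = (13^6)^2 = 4826809^2 = 23298085122481
13^24 = (13^12)^2 = 23298085122481^2 = 542800770374370512771595361
13^48 = (13^24)^2 = 542800770374370512771595361^2 = 294632676319010105335586872991323185304149065116720321

Result: 294632676319010105335586872991323185304149065116720321
Multiplications needed: 6 (6 lines after 13^1)

13^48 = 294632676319010105335586872991323185304149065116720321. Using exponentiation by squaring, this requires 6 multiplications. The key idea: if the exponent is even, square the half-power; if odd, multiply by the base once.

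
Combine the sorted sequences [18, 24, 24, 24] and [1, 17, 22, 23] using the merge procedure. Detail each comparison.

Merging process:

Compare 18 vs 1: take 1 from right. Merged: [1]
Compare 18 vs 17: take 17 from right. Merged: [1, 17]
Compare 18 vs 22: take 18 from left. Merged: [1, 17, 18]
Compare 24 vs 22: take 22 from right. Merged: [1, 17, 18, 22]
Compare 24 vs 23: take 23 from right. Merged: [1, 17, 18, 22, 23]
Append remaining from left: [24, 24, 24]. Merged: [1, 17, 18, 22, 23, 24, 24, 24]

Final merged array: [1, 17, 18, 22, 23, 24, 24, 24]
Total comparisons: 5

The merged array is [1, 17, 18, 22, 23, 24, 24, 24], requiring 5 comparisons. The merge step runs in O(n) time where n is the total number of elements.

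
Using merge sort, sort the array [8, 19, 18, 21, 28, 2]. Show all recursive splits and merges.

Merge sort trace:

Split: [8, 19, 18, 21, 28, 2] -> [8, 19, 18] and [21, 28, 2]
  Split: [8, 19, 18] -> [8] and [19, 18]
    Split: [19, 18] -> [19] and [18]
    Merge: [19] + [18] -> [18, 19]
  Merge: [8] + [18, 19] -> [8, 18, 19]
  Split: [21, 28, 2] -> [21] and [28, 2]
    Split: [28, 2] -> [28] and [2]
    Merge: [28] + [2] -> [2, 28]
  Merge: [21] + [2, 28] -> [2, 21, 28]
Merge: [8, 18, 19] + [2, 21, 28] -> [2, 8, 18, 19, 21, 28]

Final sorted array: [2, 8, 18, 19, 21, 28]

The merge sort proceeds by recursively splitting the array and merging sorted halves.
After all merges, the sorted array is [2, 8, 18, 19, 21, 28].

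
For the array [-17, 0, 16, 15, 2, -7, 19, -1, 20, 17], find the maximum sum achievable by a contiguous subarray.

Using Kadane's algorithm on [-17, 0, 16, 15, 2, -7, 19, -1, 20, 17]:

Scanning through the array:
Position 1 (value 0): max_ending_here = 0, max_so_far = 0
Position 2 (value 16): max_ending_here = 16, max_so_far = 16
Position 3 (value 15): max_ending_here = 31, max_so_far = 31
Position 4 (value 2): max_ending_here = 33, max_so_far = 33
Position 5 (value -7): max_ending_here = 26, max_so_far = 33
Position 6 (value 19): max_ending_here = 45, max_so_far = 45
Position 7 (value -1): max_ending_here = 44, max_so_far = 45
Position 8 (value 20): max_ending_here = 64, max_so_far = 64
Position 9 (value 17): max_ending_here = 81, max_so_far = 81

Maximum subarray: [0, 16, 15, 2, -7, 19, -1, 20, 17]
Maximum sum: 81

The maximum subarray is [0, 16, 15, 2, -7, 19, -1, 20, 17] with sum 81. This subarray runs from index 1 to index 9.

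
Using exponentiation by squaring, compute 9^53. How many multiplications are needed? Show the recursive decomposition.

Computing 9^53 by squaring (build up from 9^1; each line after the first costs one multiplication):

9^1 = 9
9^2 = (9^1)^2 = 9^2 = 81
9^3 = 9 * 9^2 = 9 * 81 = 729
9^6 = (9^3)^2 = 729^2 = 531441
9^12 = (9^6)^2 = 531441^2 = 282429536481
9^13 = 9 * 9^12 = 9 * 282429536481 = 2541865828329
9^26 = (9^13)^2 = 2541865828329^2 = 6461081889226673298932241
9^52 = (9^26)^2 = 6461081889226673298932241^2 = 41745579179292917813953351511015323088870709282081
9^53 = 9 * 9^52 = 9 * 41745579179292917813953351511015323088870709282081 = 375710212613636260325580163599137907799836383538729

Result: 375710212613636260325580163599137907799836383538729
Multiplications needed: 8 (8 lines after 9^1)

9^53 = 375710212613636260325580163599137907799836383538729. Using exponentiation by squaring, this requires 8 multiplications. The key idea: if the exponent is even, square the half-power; if odd, multiply by the base once.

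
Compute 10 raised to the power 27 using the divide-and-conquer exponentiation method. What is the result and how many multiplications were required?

Computing 10^27 by squaring (build up from 10^1; each line after the first costs one multiplication):

10^1 = 10
10^2 = (10^1)^2 = 10^2 = 100
10^3 = 10 * 10^2 = 10 * 100 = 1000
10^6 = (10^3)^2 = 1000^2 = 1000000
10^12 = (10^6)^2 = 1000000^2 = 1000000000000
10^13 = 10 * 10^12 = 10 * 1000000000000 = 10000000000000
10^26 = (10^13)^2 = 10000000000000^2 = 100000000000000000000000000
10^27 = 10 * 10^26 = 10 * 100000000000000000000000000 = 1000000000000000000000000000

Result: 1000000000000000000000000000
Multiplications needed: 7 (7 lines after 10^1)

10^27 = 1000000000000000000000000000. Using exponentiation by squaring, this requires 7 multiplications. The key idea: if the exponent is even, square the half-power; if odd, multiply by the base once.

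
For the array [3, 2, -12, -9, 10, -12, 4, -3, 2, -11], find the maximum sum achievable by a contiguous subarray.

Using Kadane's algorithm on [3, 2, -12, -9, 10, -12, 4, -3, 2, -11]:

Scanning through the array:
Position 1 (value 2): max_ending_here = 5, max_so_far = 5
Position 2 (value -12): max_ending_here = -7, max_so_far = 5
Position 3 (value -9): max_ending_here = -9, max_so_far = 5
Position 4 (value 10): max_ending_here = 10, max_so_far = 10
Position 5 (value -12): max_ending_here = -2, max_so_far = 10
Position 6 (value 4): max_ending_here = 4, max_so_far = 10
Position 7 (value -3): max_ending_here = 1, max_so_far = 10
Position 8 (value 2): max_ending_here = 3, max_so_far = 10
Position 9 (value -11): max_ending_here = -8, max_so_far = 10

Maximum subarray: [10]
Maximum sum: 10

The maximum subarray is [10] with sum 10. This subarray runs from index 4 to index 4.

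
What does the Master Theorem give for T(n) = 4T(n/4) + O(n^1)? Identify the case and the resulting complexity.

Master Theorem for T(n) = 4T(n/4) + O(n^1):

a = 4, b = 4, c = 1
log_b(a) = log_4(4) = 1.0000

Case 2: c = 1 = log_4(4) = 1.0000
T(n) = O(n^1 log n) = O(n log n)

For T(n) = 4T(n/4) + O(n^1): log_4(4) = 1.0000. This is Case 2 of the Master Theorem (c = log_b(a), equal work at all levels), giving O(n log n).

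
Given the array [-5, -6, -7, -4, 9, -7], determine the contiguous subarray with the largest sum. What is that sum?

Using Kadane's algorithm on [-5, -6, -7, -4, 9, -7]:

Scanning through the array:
Position 1 (value -6): max_ending_here = -6, max_so_far = -5
Position 2 (value -7): max_ending_here = -7, max_so_far = -5
Position 3 (value -4): max_ending_here = -4, max_so_far = -4
Position 4 (value 9): max_ending_here = 9, max_so_far = 9
Position 5 (value -7): max_ending_here = 2, max_so_far = 9

Maximum subarray: [9]
Maximum sum: 9

The maximum subarray is [9] with sum 9. This subarray runs from index 4 to index 4.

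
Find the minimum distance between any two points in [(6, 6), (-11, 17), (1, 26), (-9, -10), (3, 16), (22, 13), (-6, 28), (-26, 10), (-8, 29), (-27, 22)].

Computing all pairwise distances among 10 points:

d((6, 6), (-11, 17)) = 20.2485
d((6, 6), (1, 26)) = 20.6155
d((6, 6), (-9, -10)) = 21.9317
d((6, 6), (3, 16)) = 10.4403
d((6, 6), (22, 13)) = 17.4642
d((6, 6), (-6, 28)) = 25.0599
d((6, 6), (-26, 10)) = 32.249
d((6, 6), (-8, 29)) = 26.9258
d((6, 6), (-27, 22)) = 36.6742
d((-11, 17), (1, 26)) = 15.0
d((-11, 17), (-9, -10)) = 27.074
d((-11, 17), (3, 16)) = 14.0357
d((-11, 17), (22, 13)) = 33.2415
d((-11, 17), (-6, 28)) = 12.083
d((-11, 17), (-26, 10)) = 16.5529
d((-11, 17), (-8, 29)) = 12.3693
d((-11, 17), (-27, 22)) = 16.7631
d((1, 26), (-9, -10)) = 37.3631
d((1, 26), (3, 16)) = 10.198
d((1, 26), (22, 13)) = 24.6982
d((1, 26), (-6, 28)) = 7.2801
d((1, 26), (-26, 10)) = 31.3847
d((1, 26), (-8, 29)) = 9.4868
d((1, 26), (-27, 22)) = 28.2843
d((-9, -10), (3, 16)) = 28.6356
d((-9, -10), (22, 13)) = 38.6005
d((-9, -10), (-6, 28)) = 38.1182
d((-9, -10), (-26, 10)) = 26.2488
d((-9, -10), (-8, 29)) = 39.0128
d((-9, -10), (-27, 22)) = 36.7151
d((3, 16), (22, 13)) = 19.2354
d((3, 16), (-6, 28)) = 15.0
d((3, 16), (-26, 10)) = 29.6142
d((3, 16), (-8, 29)) = 17.0294
d((3, 16), (-27, 22)) = 30.5941
d((22, 13), (-6, 28)) = 31.7648
d((22, 13), (-26, 10)) = 48.0937
d((22, 13), (-8, 29)) = 34.0
d((22, 13), (-27, 22)) = 49.8197
d((-6, 28), (-26, 10)) = 26.9072
d((-6, 28), (-8, 29)) = 2.2361 <-- minimum
d((-6, 28), (-27, 22)) = 21.8403
d((-26, 10), (-8, 29)) = 26.1725
d((-26, 10), (-27, 22)) = 12.0416
d((-8, 29), (-27, 22)) = 20.2485

Closest pair: (-6, 28) and (-8, 29) with distance 2.2361

The closest pair is (-6, 28) and (-8, 29) with Euclidean distance 2.2361. For 10 points, brute-force pairwise comparison is shown above. For large n, the divide-and-conquer algorithm (sort by x, recurse on halves, check the dividing strip) achieves O(n log n).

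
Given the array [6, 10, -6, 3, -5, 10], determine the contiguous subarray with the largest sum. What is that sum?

Using Kadane's algorithm on [6, 10, -6, 3, -5, 10]:

Scanning through the array:
Position 1 (value 10): max_ending_here = 16, max_so_far = 16
Position 2 (value -6): max_ending_here = 10, max_so_far = 16
Position 3 (value 3): max_ending_here = 13, max_so_far = 16
Position 4 (value -5): max_ending_here = 8, max_so_far = 16
Position 5 (value 10): max_ending_here = 18, max_so_far = 18

Maximum subarray: [6, 10, -6, 3, -5, 10]
Maximum sum: 18

The maximum subarray is [6, 10, -6, 3, -5, 10] with sum 18. This subarray runs from index 0 to index 5.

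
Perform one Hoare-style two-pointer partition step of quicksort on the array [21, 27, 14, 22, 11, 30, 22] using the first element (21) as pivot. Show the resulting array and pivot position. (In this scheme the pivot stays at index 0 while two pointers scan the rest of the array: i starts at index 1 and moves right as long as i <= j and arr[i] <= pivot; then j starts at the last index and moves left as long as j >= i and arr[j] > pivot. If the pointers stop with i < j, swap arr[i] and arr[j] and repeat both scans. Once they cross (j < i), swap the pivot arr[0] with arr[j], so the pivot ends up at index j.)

Hoare-style two-pointer partition with pivot = 21:

Initial array: [21, 27, 14, 22, 11, 30, 22]

Pointers start at i = 1, j = 6.
i stops at index 1 (arr[1]=27 > 21), j stops at index 4 (arr[4]=11 <= 21): swap arr[1] and arr[4], array becomes [21, 11, 14, 22, 27, 30, 22]
i ends at 3, j ends at 2: the pointers have crossed (j < i), so scanning stops.

Swap pivot arr[0] with arr[2] to place pivot at position 2: [14, 11, 21, 22, 27, 30, 22]
Pivot position: 2

After partitioning with pivot 21, the array becomes [14, 11, 21, 22, 27, 30, 22]. The pivot is placed at index 2. All elements to the left of the pivot are <= 21, and all elements to the right are > 21.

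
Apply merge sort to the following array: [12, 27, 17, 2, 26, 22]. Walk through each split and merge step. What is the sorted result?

Merge sort trace:

Split: [12, 27, 17, 2, 26, 22] -> [12, 27, 17] and [2, 26, 22]
  Split: [12, 27, 17] -> [12] and [27, 17]
    Split: [27, 17] -> [27] and [17]
    Merge: [27] + [17] -> [17, 27]
  Merge: [12] + [17, 27] -> [12, 17, 27]
  Split: [2, 26, 22] -> [2] and [26, 22]
    Split: [26, 22] -> [26] and [22]
    Merge: [26] + [22] -> [22, 26]
  Merge: [2] + [22, 26] -> [2, 22, 26]
Merge: [12, 17, 27] + [2, 22, 26] -> [2, 12, 17, 22, 26, 27]

Final sorted array: [2, 12, 17, 22, 26, 27]

The merge sort proceeds by recursively splitting the array and merging sorted halves.
After all merges, the sorted array is [2, 12, 17, 22, 26, 27].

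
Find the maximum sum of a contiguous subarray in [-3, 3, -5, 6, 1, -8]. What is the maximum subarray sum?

Using Kadane's algorithm on [-3, 3, -5, 6, 1, -8]:

Scanning through the array:
Position 1 (value 3): max_ending_here = 3, max_so_far = 3
Position 2 (value -5): max_ending_here = -2, max_so_far = 3
Position 3 (value 6): max_ending_here = 6, max_so_far = 6
Position 4 (value 1): max_ending_here = 7, max_so_far = 7
Position 5 (value -8): max_ending_here = -1, max_so_far = 7

Maximum subarray: [6, 1]
Maximum sum: 7

The maximum subarray is [6, 1] with sum 7. This subarray runs from index 3 to index 4.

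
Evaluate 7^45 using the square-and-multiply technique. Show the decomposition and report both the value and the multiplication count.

Computing 7^45 by squaring (build up from 7^1; each line after the first costs one multiplication):

7^1 = 7
7^2 = (7^1)^2 = 7^2 = 49
7^4 = (7^2)^2 = 49^2 = 2401
7^5 = 7 * 7^4 = 7 * 2401 = 16807
7^10 = (7^5)^2 = 16807^2 = 282475249
7^11 = 7 * 7^10 = 7 * 282475249 = 1977326743
7^22 = (7^11)^2 = 1977326743^2 = 3909821048582988049
7^44 = (7^22)^2 = 3909821048582988049^2 = 15286700631942576193765185769276826401
7^45 = 7 * 7^44 = 7 * 15286700631942576193765185769276826401 = 107006904423598033356356300384937784807

Result: 107006904423598033356356300384937784807
Multiplications needed: 8 (8 lines after 7^1)

7^45 = 107006904423598033356356300384937784807. Using exponentiation by squaring, this requires 8 multiplications. The key idea: if the exponent is even, square the half-power; if odd, multiply by the base once.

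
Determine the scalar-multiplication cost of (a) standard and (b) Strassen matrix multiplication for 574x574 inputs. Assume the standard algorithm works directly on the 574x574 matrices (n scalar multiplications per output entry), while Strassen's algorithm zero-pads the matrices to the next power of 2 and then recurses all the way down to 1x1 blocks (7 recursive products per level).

Matrix multiplication for 574x574 matrices:

Strassen's algorithm requires power-of-2 dimensions. Pad 574x574 to 1024x1024 (next power of 2).

Standard algorithm: 574^3 = 189119224 multiplications
Strassen's algorithm: 7^(log2(1024)) = 7^10 = 282475249 multiplications
Difference: 189119224 - 282475249 = -93356025 (Strassen uses MORE here due to padding overhead — for small or just-over-power-of-2 n, padding can outweigh the per-level savings)

Standard: 189119224 multiplications (574^3). Strassen: 282475249 multiplications (7^10, after padding to 1024x1024). Strassen reduces 8 recursive multiplications to 7 at each level.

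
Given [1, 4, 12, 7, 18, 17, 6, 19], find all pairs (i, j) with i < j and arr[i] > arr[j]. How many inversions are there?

Finding inversions in [1, 4, 12, 7, 18, 17, 6, 19]:

(2, 3): arr[2]=12 > arr[3]=7
(2, 6): arr[2]=12 > arr[6]=6
(3, 6): arr[3]=7 > arr[6]=6
(4, 5): arr[4]=18 > arr[5]=17
(4, 6): arr[4]=18 > arr[6]=6
(5, 6): arr[5]=17 > arr[6]=6

Total inversions: 6

The array has 6 inversion(s): (2,3), (2,6), (3,6), (4,5), (4,6), (5,6). Each pair (i,j) satisfies i < j and arr[i] > arr[j].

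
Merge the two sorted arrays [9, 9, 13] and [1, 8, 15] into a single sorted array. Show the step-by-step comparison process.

Merging process:

Compare 9 vs 1: take 1 from right. Merged: [1]
Compare 9 vs 8: take 8 from right. Merged: [1, 8]
Compare 9 vs 15: take 9 from left. Merged: [1, 8, 9]
Compare 9 vs 15: take 9 from left. Merged: [1, 8, 9, 9]
Compare 13 vs 15: take 13 from left. Merged: [1, 8, 9, 9, 13]
Append remaining from right: [15]. Merged: [1, 8, 9, 9, 13, 15]

Final merged array: [1, 8, 9, 9, 13, 15]
Total comparisons: 5

The merged array is [1, 8, 9, 9, 13, 15], requiring 5 comparisons. The merge step runs in O(n) time where n is the total number of elements.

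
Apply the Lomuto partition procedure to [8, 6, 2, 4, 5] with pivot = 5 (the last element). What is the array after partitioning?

Lomuto partition with pivot = 5:

Initial array: [8, 6, 2, 4, 5]

arr[0]=8 > 5: no swap
arr[1]=6 > 5: no swap
arr[2]=2 <= 5: swap with position 0, array becomes [2, 6, 8, 4, 5]
arr[3]=4 <= 5: swap with position 1, array becomes [2, 4, 8, 6, 5]

Place pivot at position 2: [2, 4, 5, 6, 8]
Pivot position: 2

After partitioning with pivot 5, the array becomes [2, 4, 5, 6, 8]. The pivot is placed at index 2. All elements to the left of the pivot are <= 5, and all elements to the right are > 5.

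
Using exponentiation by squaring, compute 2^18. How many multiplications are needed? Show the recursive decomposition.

Computing 2^18 by squaring (build up from 2^1; each line after the first costs one multiplication):

2^1 = 2
2^2 = (2^1)^2 = 2^2 = 4
2^4 = (2^2)^2 = 4^2 = 16
2^8 = (2^4)^2 = 16^2 = 256
2^9 = 2 * 2^8 = 2 * 256 = 512
2^18 = (2^9)^2 = 512^2 = 262144

Result: 262144
Multiplications needed: 5 (5 lines after 2^1)

2^18 = 262144. Using exponentiation by squaring, this requires 5 multiplications. The key idea: if the exponent is even, square the half-power; if odd, multiply by the base once.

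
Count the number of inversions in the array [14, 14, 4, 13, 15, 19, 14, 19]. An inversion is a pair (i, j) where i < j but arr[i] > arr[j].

Finding inversions in [14, 14, 4, 13, 15, 19, 14, 19]:

(0, 2): arr[0]=14 > arr[2]=4
(0, 3): arr[0]=14 > arr[3]=13
(1, 2): arr[1]=14 > arr[2]=4
(1, 3): arr[1]=14 > arr[3]=13
(4, 6): arr[4]=15 > arr[6]=14
(5, 6): arr[5]=19 > arr[6]=14

Total inversions: 6

The array has 6 inversion(s): (0,2), (0,3), (1,2), (1,3), (4,6), (5,6). Each pair (i,j) satisfies i < j and arr[i] > arr[j].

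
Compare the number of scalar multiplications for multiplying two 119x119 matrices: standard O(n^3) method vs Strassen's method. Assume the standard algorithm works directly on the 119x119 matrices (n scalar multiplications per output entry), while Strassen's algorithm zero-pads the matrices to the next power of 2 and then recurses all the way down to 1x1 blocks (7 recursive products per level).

Matrix multiplication for 119x119 matrices:

Strassen's algorithm requires power-of-2 dimensions. Pad 119x119 to 128x128 (next power of 2).

Standard algorithm: 119^3 = 1685159 multiplications
Strassen's algorithm: 7^(log2(128)) = 7^7 = 823543 multiplications
Savings: 1685159 - 823543 = 861616 multiplications

Standard: 1685159 multiplications (119^3). Strassen: 823543 multiplications (7^7, after padding to 128x128). Strassen reduces 8 recursive multiplications to 7 at each level.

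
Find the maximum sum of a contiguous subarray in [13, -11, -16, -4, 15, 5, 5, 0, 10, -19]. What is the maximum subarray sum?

Using Kadane's algorithm on [13, -11, -16, -4, 15, 5, 5, 0, 10, -19]:

Scanning through the array:
Position 1 (value -11): max_ending_here = 2, max_so_far = 13
Position 2 (value -16): max_ending_here = -14, max_so_far = 13
Position 3 (value -4): max_ending_here = -4, max_so_far = 13
Position 4 (value 15): max_ending_here = 15, max_so_far = 15
Position 5 (value 5): max_ending_here = 20, max_so_far = 20
Position 6 (value 5): max_ending_here = 25, max_so_far = 25
Position 7 (value 0): max_ending_here = 25, max_so_far = 25
Position 8 (value 10): max_ending_here = 35, max_so_far = 35
Position 9 (value -19): max_ending_here = 16, max_so_far = 35

Maximum subarray: [15, 5, 5, 0, 10]
Maximum sum: 35

The maximum subarray is [15, 5, 5, 0, 10] with sum 35. This subarray runs from index 4 to index 8.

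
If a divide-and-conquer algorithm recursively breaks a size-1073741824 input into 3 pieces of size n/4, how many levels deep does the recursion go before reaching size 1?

For divide and conquer with division factor 4:

Problem sizes at each level:
Level 0: 1073741824
Level 1: 268435456
Level 2: 67108864
Level 3: 16777216
Level 4: 4194304
Level 5: 1048576
Level 6: 262144
Level 7: 65536
Level 8: 16384
Level 9: 4096
Level 10: 1024
Level 11: 256
Level 12: 64
Level 13: 16
Level 14: 4
Level 15: 1

The root is level 0 and the size-1 base case is level 15 (the tree spans levels 0 through 15, i.e. 16 levels counting the root), so the depth is the number of divisions: log_4(1073741824) = 15

The recursion tree depth is log_4(1073741824) = 15. At each level, the problem size is divided by 4, so it takes 15 divisions to reduce to a base case of size 1. The algorithm makes 3 recursive calls at each level.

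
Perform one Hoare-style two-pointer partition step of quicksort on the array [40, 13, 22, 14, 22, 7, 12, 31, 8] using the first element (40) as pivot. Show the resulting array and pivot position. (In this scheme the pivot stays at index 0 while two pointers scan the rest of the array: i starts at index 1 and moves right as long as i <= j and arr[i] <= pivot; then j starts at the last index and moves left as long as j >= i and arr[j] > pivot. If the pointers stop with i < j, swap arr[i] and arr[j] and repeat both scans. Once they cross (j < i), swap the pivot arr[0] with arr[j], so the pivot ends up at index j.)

Hoare-style two-pointer partition with pivot = 40:

Initial array: [40, 13, 22, 14, 22, 7, 12, 31, 8]

Pointers start at i = 1, j = 8.
i ends at 9, j ends at 8: the pointers have crossed (j < i), so scanning stops.

Swap pivot arr[0] with arr[8] to place pivot at position 8: [8, 13, 22, 14, 22, 7, 12, 31, 40]
Pivot position: 8

After partitioning with pivot 40, the array becomes [8, 13, 22, 14, 22, 7, 12, 31, 40]. The pivot is placed at index 8. All elements to the left of the pivot are <= 40, and all elements to the right are > 40.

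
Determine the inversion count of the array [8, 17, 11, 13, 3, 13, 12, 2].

Finding inversions in [8, 17, 11, 13, 3, 13, 12, 2]:

(0, 4): arr[0]=8 > arr[4]=3
(0, 7): arr[0]=8 > arr[7]=2
(1, 2): arr[1]=17 > arr[2]=11
(1, 3): arr[1]=17 > arr[3]=13
(1, 4): arr[1]=17 > arr[4]=3
(1, 5): arr[1]=17 > arr[5]=13
(1, 6): arr[1]=17 > arr[6]=12
(1, 7): arr[1]=17 > arr[7]=2
(2, 4): arr[2]=11 > arr[4]=3
(2, 7): arr[2]=11 > arr[7]=2
(3, 4): arr[3]=13 > arr[4]=3
(3, 6): arr[3]=13 > arr[6]=12
(3, 7): arr[3]=13 > arr[7]=2
(4, 7): arr[4]=3 > arr[7]=2
(5, 6): arr[5]=13 > arr[6]=12
(5, 7): arr[5]=13 > arr[7]=2
(6, 7): arr[6]=12 > arr[7]=2

Total inversions: 17

The array has 17 inversion(s): (0,4), (0,7), (1,2), (1,3), (1,4), (1,5), (1,6), (1,7), (2,4), (2,7), (3,4), (3,6), (3,7), (4,7), (5,6), (5,7), (6,7). Each pair (i,j) satisfies i < j and arr[i] > arr[j].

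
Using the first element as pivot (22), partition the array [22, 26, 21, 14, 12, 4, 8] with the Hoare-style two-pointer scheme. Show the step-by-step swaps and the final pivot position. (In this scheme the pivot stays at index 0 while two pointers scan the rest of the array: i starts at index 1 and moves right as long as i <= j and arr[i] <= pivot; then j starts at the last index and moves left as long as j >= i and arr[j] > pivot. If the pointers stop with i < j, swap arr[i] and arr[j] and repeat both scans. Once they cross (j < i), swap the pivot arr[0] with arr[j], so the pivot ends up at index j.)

Hoare-style two-pointer partition with pivot = 22:

Initial array: [22, 26, 21, 14, 12, 4, 8]

Pointers start at i = 1, j = 6.
i stops at index 1 (arr[1]=26 > 22), j stops at index 6 (arr[6]=8 <= 22): swap arr[1] and arr[6], array becomes [22, 8, 21, 14, 12, 4, 26]
i ends at 6, j ends at 5: the pointers have crossed (j < i), so scanning stops.

Swap pivot arr[0] with arr[5] to place pivot at position 5: [4, 8, 21, 14, 12, 22, 26]
Pivot position: 5

After partitioning with pivot 22, the array becomes [4, 8, 21, 14, 12, 22, 26]. The pivot is placed at index 5. All elements to the left of the pivot are <= 22, and all elements to the right are > 22.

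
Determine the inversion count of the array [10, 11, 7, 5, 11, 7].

Finding inversions in [10, 11, 7, 5, 11, 7]:

(0, 2): arr[0]=10 > arr[2]=7
(0, 3): arr[0]=10 > arr[3]=5
(0, 5): arr[0]=10 > arr[5]=7
(1, 2): arr[1]=11 > arr[2]=7
(1, 3): arr[1]=11 > arr[3]=5
(1, 5): arr[1]=11 > arr[5]=7
(2, 3): arr[2]=7 > arr[3]=5
(4, 5): arr[4]=11 > arr[5]=7

Total inversions: 8

The array has 8 inversion(s): (0,2), (0,3), (0,5), (1,2), (1,3), (1,5), (2,3), (4,5). Each pair (i,j) satisfies i < j and arr[i] > arr[j].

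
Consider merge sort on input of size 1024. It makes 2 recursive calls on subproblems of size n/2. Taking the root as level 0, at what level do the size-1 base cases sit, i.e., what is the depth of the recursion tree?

For divide and conquer with division factor 2:

Problem sizes at each level:
Level 0: 1024
Level 1: 512
Level 2: 256
Level 3: 128
Level 4: 64
Level 5: 32
Level 6: 16
Level 7: 8
Level 8: 4
Level 9: 2
Level 10: 1

The root is level 0 and the size-1 base case is level 10 (the tree spans levels 0 through 10, i.e. 11 levels counting the root), so the depth is the number of divisions: log_2(1024) = 10

The recursion tree depth is log_2(1024) = 10. At each level, the problem size is divided by 2, so it takes 10 divisions to reduce to a base case of size 1. The algorithm makes 2 recursive calls at each level.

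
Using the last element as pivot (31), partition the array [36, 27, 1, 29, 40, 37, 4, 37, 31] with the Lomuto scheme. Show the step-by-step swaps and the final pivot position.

Lomuto partition with pivot = 31:

Initial array: [36, 27, 1, 29, 40, 37, 4, 37, 31]

arr[0]=36 > 31: no swap
arr[1]=27 <= 31: swap with position 0, array becomes [27, 36, 1, 29, 40, 37, 4, 37, 31]
arr[2]=1 <= 31: swap with position 1, array becomes [27, 1, 36, 29, 40, 37, 4, 37, 31]
arr[3]=29 <= 31: swap with position 2, array becomes [27, 1, 29, 36, 40, 37, 4, 37, 31]
arr[4]=40 > 31: no swap
arr[5]=37 > 31: no swap
arr[6]=4 <= 31: swap with position 3, array becomes [27, 1, 29, 4, 40, 37, 36, 37, 31]
arr[7]=37 > 31: no swap

Place pivot at position 4: [27, 1, 29, 4, 31, 37, 36, 37, 40]
Pivot position: 4

After partitioning with pivot 31, the array becomes [27, 1, 29, 4, 31, 37, 36, 37, 40]. The pivot is placed at index 4. All elements to the left of the pivot are <= 31, and all elements to the right are > 31.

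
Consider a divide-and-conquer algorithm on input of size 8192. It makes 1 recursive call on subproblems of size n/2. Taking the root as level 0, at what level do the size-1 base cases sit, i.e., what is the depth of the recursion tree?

For divide and conquer with division factor 2:

Problem sizes at each level:
Level 0: 8192
Level 1: 4096
Level 2: 2048
Level 3: 1024
Level 4: 512
Level 5: 256
Level 6: 128
Level 7: 64
Level 8: 32
Level 9: 16
Level 10: 8
Level 11: 4
Level 12: 2
Level 13: 1

The root is level 0 and the size-1 base case is level 13 (the tree spans levels 0 through 13, i.e. 14 levels counting the root), so the depth is the number of divisions: log_2(8192) = 13

The recursion tree depth is log_2(8192) = 13. At each level, the problem size is divided by 2, so it takes 13 divisions to reduce to a base case of size 1. The algorithm makes 1 recursive call at each level.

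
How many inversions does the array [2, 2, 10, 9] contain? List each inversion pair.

Finding inversions in [2, 2, 10, 9]:

(2, 3): arr[2]=10 > arr[3]=9

Total inversions: 1

The array has 1 inversion(s): (2,3). Each pair (i,j) satisfies i < j and arr[i] > arr[j].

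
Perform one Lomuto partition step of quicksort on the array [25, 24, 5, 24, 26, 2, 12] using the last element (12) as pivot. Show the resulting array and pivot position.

Lomuto partition with pivot = 12:

Initial array: [25, 24, 5, 24, 26, 2, 12]

arr[0]=25 > 12: no swap
arr[1]=24 > 12: no swap
arr[2]=5 <= 12: swap with position 0, array becomes [5, 24, 25, 24, 26, 2, 12]
arr[3]=24 > 12: no swap
arr[4]=26 > 12: no swap
arr[5]=2 <= 12: swap with position 1, array becomes [5, 2, 25, 24, 26, 24, 12]

Place pivot at position 2: [5, 2, 12, 24, 26, 24, 25]
Pivot position: 2

After partitioning with pivot 12, the array becomes [5, 2, 12, 24, 26, 24, 25]. The pivot is placed at index 2. All elements to the left of the pivot are <= 12, and all elements to the right are > 12.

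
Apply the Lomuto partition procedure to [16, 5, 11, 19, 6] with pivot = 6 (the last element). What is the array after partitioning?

Lomuto partition with pivot = 6:

Initial array: [16, 5, 11, 19, 6]

arr[0]=16 > 6: no swap
arr[1]=5 <= 6: swap with position 0, array becomes [5, 16, 11, 19, 6]
arr[2]=11 > 6: no swap
arr[3]=19 > 6: no swap

Place pivot at position 1: [5, 6, 11, 19, 16]
Pivot position: 1

After partitioning with pivot 6, the array becomes [5, 6, 11, 19, 16]. The pivot is placed at index 1. All elements to the left of the pivot are <= 6, and all elements to the right are > 6.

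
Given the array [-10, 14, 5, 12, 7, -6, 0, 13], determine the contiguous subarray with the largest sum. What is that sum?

Using Kadane's algorithm on [-10, 14, 5, 12, 7, -6, 0, 13]:

Scanning through the array:
Position 1 (value 14): max_ending_here = 14, max_so_far = 14
Position 2 (value 5): max_ending_here = 19, max_so_far = 19
Position 3 (value 12): max_ending_here = 31, max_so_far = 31
Position 4 (value 7): max_ending_here = 38, max_so_far = 38
Position 5 (value -6): max_ending_here = 32, max_so_far = 38
Position 6 (value 0): max_ending_here = 32, max_so_far = 38
Position 7 (value 13): max_ending_here = 45, max_so_far = 45

Maximum subarray: [14, 5, 12, 7, -6, 0, 13]
Maximum sum: 45

The maximum subarray is [14, 5, 12, 7, -6, 0, 13] with sum 45. This subarray runs from index 1 to index 7.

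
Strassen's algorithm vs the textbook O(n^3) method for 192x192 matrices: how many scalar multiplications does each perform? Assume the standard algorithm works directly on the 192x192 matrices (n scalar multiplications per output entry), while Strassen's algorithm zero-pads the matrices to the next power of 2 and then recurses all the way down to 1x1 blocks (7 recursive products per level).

Matrix multiplication for 192x192 matrices:

Strassen's algorithm requires power-of-2 dimensions. Pad 192x192 to 256x256 (next power of 2).

Standard algorithm: 192^3 = 7077888 multiplications
Strassen's algorithm: 7^(log2(256)) = 7^8 = 5764801 multiplications
Savings: 7077888 - 5764801 = 1313087 multiplications

Standard: 7077888 multiplications (192^3). Strassen: 5764801 multiplications (7^8, after padding to 256x256). Strassen reduces 8 recursive multiplications to 7 at each level.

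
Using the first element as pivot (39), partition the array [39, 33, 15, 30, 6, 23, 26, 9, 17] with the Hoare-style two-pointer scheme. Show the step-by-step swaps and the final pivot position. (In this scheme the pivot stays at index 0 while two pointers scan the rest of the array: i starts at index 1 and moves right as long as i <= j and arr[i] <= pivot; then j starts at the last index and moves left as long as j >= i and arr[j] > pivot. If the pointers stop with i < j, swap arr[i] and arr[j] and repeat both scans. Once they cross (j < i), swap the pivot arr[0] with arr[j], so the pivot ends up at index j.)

Hoare-style two-pointer partition with pivot = 39:

Initial array: [39, 33, 15, 30, 6, 23, 26, 9, 17]

Pointers start at i = 1, j = 8.
i ends at 9, j ends at 8: the pointers have crossed (j < i), so scanning stops.

Swap pivot arr[0] with arr[8] to place pivot at position 8: [17, 33, 15, 30, 6, 23, 26, 9, 39]
Pivot position: 8

After partitioning with pivot 39, the array becomes [17, 33, 15, 30, 6, 23, 26, 9, 39]. The pivot is placed at index 8. All elements to the left of the pivot are <= 39, and all elements to the right are > 39.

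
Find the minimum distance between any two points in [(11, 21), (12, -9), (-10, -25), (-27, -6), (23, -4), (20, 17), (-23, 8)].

Computing all pairwise distances among 7 points:

d((11, 21), (12, -9)) = 30.0167
d((11, 21), (-10, -25)) = 50.5668
d((11, 21), (-27, -6)) = 46.6154
d((11, 21), (23, -4)) = 27.7308
d((11, 21), (20, 17)) = 9.8489 <-- minimum
d((11, 21), (-23, 8)) = 36.4005
d((12, -9), (-10, -25)) = 27.2029
d((12, -9), (-27, -6)) = 39.1152
d((12, -9), (23, -4)) = 12.083
d((12, -9), (20, 17)) = 27.2029
d((12, -9), (-23, 8)) = 38.9102
d((-10, -25), (-27, -6)) = 25.4951
d((-10, -25), (23, -4)) = 39.1152
d((-10, -25), (20, 17)) = 51.614
d((-10, -25), (-23, 8)) = 35.4683
d((-27, -6), (23, -4)) = 50.04
d((-27, -6), (20, 17)) = 52.3259
d((-27, -6), (-23, 8)) = 14.5602
d((23, -4), (20, 17)) = 21.2132
d((23, -4), (-23, 8)) = 47.5395
d((20, 17), (-23, 8)) = 43.9318

Closest pair: (11, 21) and (20, 17) with distance 9.8489

The closest pair is (11, 21) and (20, 17) with Euclidean distance 9.8489. For 7 points, brute-force pairwise comparison is shown above. For large n, the divide-and-conquer algorithm (sort by x, recurse on halves, check the dividing strip) achieves O(n log n).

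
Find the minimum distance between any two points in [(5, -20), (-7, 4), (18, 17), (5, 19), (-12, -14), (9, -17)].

Computing all pairwise distances among 6 points:

d((5, -20), (-7, 4)) = 26.8328
d((5, -20), (18, 17)) = 39.2173
d((5, -20), (5, 19)) = 39.0
d((5, -20), (-12, -14)) = 18.0278
d((5, -20), (9, -17)) = 5.0 <-- minimum
d((-7, 4), (18, 17)) = 28.178
d((-7, 4), (5, 19)) = 19.2094
d((-7, 4), (-12, -14)) = 18.6815
d((-7, 4), (9, -17)) = 26.4008
d((18, 17), (5, 19)) = 13.1529
d((18, 17), (-12, -14)) = 43.1393
d((18, 17), (9, -17)) = 35.171
d((5, 19), (-12, -14)) = 37.1214
d((5, 19), (9, -17)) = 36.2215
d((-12, -14), (9, -17)) = 21.2132

Closest pair: (5, -20) and (9, -17) with distance 5.0

The closest pair is (5, -20) and (9, -17) with Euclidean distance 5.0. For 6 points, brute-force pairwise comparison is shown above. For large n, the divide-and-conquer algorithm (sort by x, recurse on halves, check the dividing strip) achieves O(n log n).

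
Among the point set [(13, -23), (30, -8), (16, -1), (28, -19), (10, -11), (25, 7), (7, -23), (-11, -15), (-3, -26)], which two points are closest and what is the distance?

Computing all pairwise distances among 9 points:

d((13, -23), (30, -8)) = 22.6716
d((13, -23), (16, -1)) = 22.2036
d((13, -23), (28, -19)) = 15.5242
d((13, -23), (10, -11)) = 12.3693
d((13, -23), (25, 7)) = 32.311
d((13, -23), (7, -23)) = 6.0 <-- minimum
d((13, -23), (-11, -15)) = 25.2982
d((13, -23), (-3, -26)) = 16.2788
d((30, -8), (16, -1)) = 15.6525
d((30, -8), (28, -19)) = 11.1803
d((30, -8), (10, -11)) = 20.2237
d((30, -8), (25, 7)) = 15.8114
d((30, -8), (7, -23)) = 27.4591
d((30, -8), (-11, -15)) = 41.5933
d((30, -8), (-3, -26)) = 37.5899
d((16, -1), (28, -19)) = 21.6333
d((16, -1), (10, -11)) = 11.6619
d((16, -1), (25, 7)) = 12.0416
d((16, -1), (7, -23)) = 23.7697
d((16, -1), (-11, -15)) = 30.4138
d((16, -1), (-3, -26)) = 31.4006
d((28, -19), (10, -11)) = 19.6977
d((28, -19), (25, 7)) = 26.1725
d((28, -19), (7, -23)) = 21.3776
d((28, -19), (-11, -15)) = 39.2046
d((28, -19), (-3, -26)) = 31.7805
d((10, -11), (25, 7)) = 23.4307
d((10, -11), (7, -23)) = 12.3693
d((10, -11), (-11, -15)) = 21.3776
d((10, -11), (-3, -26)) = 19.8494
d((25, 7), (7, -23)) = 34.9857
d((25, 7), (-11, -15)) = 42.19
d((25, 7), (-3, -26)) = 43.2782
d((7, -23), (-11, -15)) = 19.6977
d((7, -23), (-3, -26)) = 10.4403
d((-11, -15), (-3, -26)) = 13.6015

Closest pair: (13, -23) and (7, -23) with distance 6.0

The closest pair is (13, -23) and (7, -23) with Euclidean distance 6.0. For 9 points, brute-force pairwise comparison is shown above. For large n, the divide-and-conquer algorithm (sort by x, recurse on halves, check the dividing strip) achieves O(n log n).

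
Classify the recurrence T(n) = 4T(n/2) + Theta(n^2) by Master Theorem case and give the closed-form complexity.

Master Theorem for T(n) = 4T(n/2) + O(n^2):

a = 4, b = 2, c = 2
log_b(a) = log_2(4) = 2.0000

Case 2: c = 2 = log_2(4) = 2.0000
T(n) = O(n^2 log n) = O(n^2 log n)

For T(n) = 4T(n/2) + O(n^2): log_2(4) = 2.0000. This is Case 2 of the Master Theorem (c = log_b(a), equal work at all levels), giving O(n^2 log n).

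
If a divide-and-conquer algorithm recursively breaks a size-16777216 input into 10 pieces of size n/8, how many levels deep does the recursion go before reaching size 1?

For divide and conquer with division factor 8:

Problem sizes at each level:
Level 0: 16777216
Level 1: 2097152
Level 2: 262144
Level 3: 32768
Level 4: 4096
Level 5: 512
Level 6: 64
Level 7: 8
Level 8: 1

The root is level 0 and the size-1 base case is level 8 (the tree spans levels 0 through 8, i.e. 9 levels counting the root), so the depth is the number of divisions: log_8(16777216) = 8

The recursion tree depth is log_8(16777216) = 8. At each level, the problem size is divided by 8, so it takes 8 divisions to reduce to a base case of size 1. The algorithm makes 10 recursive calls at each level.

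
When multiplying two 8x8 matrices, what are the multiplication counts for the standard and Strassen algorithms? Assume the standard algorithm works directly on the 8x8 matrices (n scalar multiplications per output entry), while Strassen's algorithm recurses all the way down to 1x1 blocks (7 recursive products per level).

Matrix multiplication for 8x8 matrices:

Standard algorithm: 8^3 = 512 multiplications
Strassen's algorithm: 7^(log2(8)) = 7^3 = 343 multiplications
Savings: 512 - 343 = 169 multiplications

Standard: 512 multiplications (8^3). Strassen: 343 multiplications (7^3). Strassen reduces 8 recursive multiplications to 7 at each level.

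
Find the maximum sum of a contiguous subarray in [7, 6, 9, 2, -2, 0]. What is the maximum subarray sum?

Using Kadane's algorithm on [7, 6, 9, 2, -2, 0]:

Scanning through the array:
Position 1 (value 6): max_ending_here = 13, max_so_far = 13
Position 2 (value 9): max_ending_here = 22, max_so_far = 22
Position 3 (value 2): max_ending_here = 24, max_so_far = 24
Position 4 (value -2): max_ending_here = 22, max_so_far = 24
Position 5 (value 0): max_ending_here = 22, max_so_far = 24

Maximum subarray: [7, 6, 9, 2]
Maximum sum: 24

The maximum subarray is [7, 6, 9, 2] with sum 24. This subarray runs from index 0 to index 3.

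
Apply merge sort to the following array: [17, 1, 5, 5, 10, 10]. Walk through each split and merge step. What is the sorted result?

Merge sort trace:

Split: [17, 1, 5, 5, 10, 10] -> [17, 1, 5] and [5, 10, 10]
  Split: [17, 1, 5] -> [17] and [1, 5]
    Split: [1, 5] -> [1] and [5]
    Merge: [1] + [5] -> [1, 5]
  Merge: [17] + [1, 5] -> [1, 5, 17]
  Split: [5, 10, 10] -> [5] and [10, 10]
    Split: [10, 10] -> [10] and [10]
    Merge: [10] + [10] -> [10, 10]
  Merge: [5] + [10, 10] -> [5, 10, 10]
Merge: [1, 5, 17] + [5, 10, 10] -> [1, 5, 5, 10, 10, 17]

Final sorted array: [1, 5, 5, 10, 10, 17]

The merge sort proceeds by recursively splitting the array and merging sorted halves.
After all merges, the sorted array is [1, 5, 5, 10, 10, 17].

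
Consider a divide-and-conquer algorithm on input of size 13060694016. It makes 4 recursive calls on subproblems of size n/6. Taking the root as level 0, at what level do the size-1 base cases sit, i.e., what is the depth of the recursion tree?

For divide and conquer with division factor 6:

Problem sizes at each level:
Level 0: 13060694016
Level 1: 2176782336
Level 2: 362797056
Level 3: 60466176
Level 4: 10077696
Level 5: 1679616
Level 6: 279936
Level 7: 46656
Level 8: 7776
Level 9: 1296
Level 10: 216
Level 11: 36
Level 12: 6
Level 13: 1

The root is level 0 and the size-1 base case is level 13 (the tree spans levels 0 through 13, i.e. 14 levels counting the root), so the depth is the number of divisions: log_6(13060694016) = 13

The recursion tree depth is log_6(13060694016) = 13. At each level, the problem size is divided by 6, so it takes 13 divisions to reduce to a base case of size 1. The algorithm makes 4 recursive calls at each level.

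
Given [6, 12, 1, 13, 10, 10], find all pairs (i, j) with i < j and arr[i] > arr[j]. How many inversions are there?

Finding inversions in [6, 12, 1, 13, 10, 10]:

(0, 2): arr[0]=6 > arr[2]=1
(1, 2): arr[1]=12 > arr[2]=1
(1, 4): arr[1]=12 > arr[4]=10
(1, 5): arr[1]=12 > arr[5]=10
(3, 4): arr[3]=13 > arr[4]=10
(3, 5): arr[3]=13 > arr[5]=10

Total inversions: 6

The array has 6 inversion(s): (0,2), (1,2), (1,4), (1,5), (3,4), (3,5). Each pair (i,j) satisfies i < j and arr[i] > arr[j].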